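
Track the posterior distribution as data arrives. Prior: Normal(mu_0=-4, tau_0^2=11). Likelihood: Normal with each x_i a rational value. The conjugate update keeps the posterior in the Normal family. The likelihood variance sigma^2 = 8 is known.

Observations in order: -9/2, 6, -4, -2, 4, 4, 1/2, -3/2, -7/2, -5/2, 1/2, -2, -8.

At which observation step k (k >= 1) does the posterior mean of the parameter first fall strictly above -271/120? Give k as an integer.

k = 2

obs 1: x=-9/2 → posterior Normal(-163/38, 88/19)
obs 2: x=6 → posterior Normal(-31/60, 44/15)
obs 3: x=-4 → posterior Normal(-119/82, 88/41)
obs 4: x=-2 → posterior Normal(-163/104, 22/13)
obs 5: x=4 → posterior Normal(-25/42, 88/63)
obs 6: x=4 → posterior Normal(13/148, 44/37)
obs 7: x=1/2 → posterior Normal(12/85, 88/85)
obs 8: x=-3/2 → posterior Normal(-3/64, 11/12)
obs 9: x=-7/2 → posterior Normal(-43/107, 88/107)
obs 10: x=-5/2 → posterior Normal(-141/236, 44/59)
obs 11: x=1/2 → posterior Normal(-65/129, 88/129)
obs 12: x=-2 → posterior Normal(-87/140, 22/35)
obs 13: x=-8 → posterior Normal(-175/151, 88/151)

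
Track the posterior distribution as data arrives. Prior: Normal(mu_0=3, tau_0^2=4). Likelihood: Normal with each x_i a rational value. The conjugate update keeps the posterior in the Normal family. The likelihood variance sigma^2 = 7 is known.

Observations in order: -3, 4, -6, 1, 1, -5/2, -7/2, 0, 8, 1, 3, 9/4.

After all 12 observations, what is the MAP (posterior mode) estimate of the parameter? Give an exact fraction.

obs 1: x=-3 → posterior Normal(9/11, 28/11)
obs 2: x=4 → posterior Normal(5/3, 28/15)
obs 3: x=-6 → posterior Normal(1/19, 28/19)
obs 4: x=1 → posterior Normal(5/23, 28/23)
obs 5: x=1 → posterior Normal(1/3, 28/27)
obs 6: x=-5/2 → posterior Normal(-1/31, 28/31)
obs 7: x=-7/2 → posterior Normal(-3/7, 4/5)
obs 8: x=0 → posterior Normal(-5/13, 28/39)
obs 9: x=8 → posterior Normal(17/43, 28/43)
obs 10: x=1 → posterior Normal(21/47, 28/47)
obs 11: x=3 → posterior Normal(11/17, 28/51)
obs 12: x=9/4 → posterior Normal(42/55, 28/55)

42/55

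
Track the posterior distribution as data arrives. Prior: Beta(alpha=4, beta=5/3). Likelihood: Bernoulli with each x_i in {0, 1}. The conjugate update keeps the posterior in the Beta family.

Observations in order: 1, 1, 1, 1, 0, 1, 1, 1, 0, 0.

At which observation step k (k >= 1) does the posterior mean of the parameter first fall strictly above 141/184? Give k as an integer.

k = 2

obs 1: x=1 → posterior Beta(5, 5/3)
obs 2: x=1 → posterior Beta(6, 5/3)
obs 3: x=1 → posterior Beta(7, 5/3)
obs 4: x=1 → posterior Beta(8, 5/3)
obs 5: x=0 → posterior Beta(8, 8/3)
obs 6: x=1 → posterior Beta(9, 8/3)
obs 7: x=1 → posterior Beta(10, 8/3)
obs 8: x=1 → posterior Beta(11, 8/3)
obs 9: x=0 → posterior Beta(11, 11/3)
obs 10: x=0 → posterior Beta(11, 14/3)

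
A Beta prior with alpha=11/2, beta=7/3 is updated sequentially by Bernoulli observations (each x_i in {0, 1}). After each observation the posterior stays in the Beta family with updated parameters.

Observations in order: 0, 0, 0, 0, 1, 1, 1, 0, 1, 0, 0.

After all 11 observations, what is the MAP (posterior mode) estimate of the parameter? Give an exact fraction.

obs 1: x=0 → posterior Beta(11/2, 10/3)
obs 2: x=0 → posterior Beta(11/2, 13/3)
obs 3: x=0 → posterior Beta(11/2, 16/3)
obs 4: x=0 → posterior Beta(11/2, 19/3)
obs 5: x=1 → posterior Beta(13/2, 19/3)
obs 6: x=1 → posterior Beta(15/2, 19/3)
obs 7: x=1 → posterior Beta(17/2, 19/3)
obs 8: x=0 → posterior Beta(17/2, 22/3)
obs 9: x=1 → posterior Beta(19/2, 22/3)
obs 10: x=0 → posterior Beta(19/2, 25/3)
obs 11: x=0 → posterior Beta(19/2, 28/3)

51/101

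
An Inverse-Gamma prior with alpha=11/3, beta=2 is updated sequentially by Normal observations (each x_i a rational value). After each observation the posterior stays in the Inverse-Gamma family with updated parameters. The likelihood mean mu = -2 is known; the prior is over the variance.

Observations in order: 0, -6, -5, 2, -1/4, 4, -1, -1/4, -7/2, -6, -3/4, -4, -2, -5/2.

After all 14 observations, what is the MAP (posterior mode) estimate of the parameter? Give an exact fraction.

5577/1120

obs 1: x=0 → posterior Inverse-Gamma(25/6, 4)
obs 2: x=-6 → posterior Inverse-Gamma(14/3, 12)
obs 3: x=-5 → posterior Inverse-Gamma(31/6, 33/2)
obs 4: x=2 → posterior Inverse-Gamma(17/3, 49/2)
obs 5: x=-1/4 → posterior Inverse-Gamma(37/6, 833/32)
obs 6: x=4 → posterior Inverse-Gamma(20/3, 1409/32)
obs 7: x=-1 → posterior Inverse-Gamma(43/6, 1425/32)
obs 8: x=-1/4 → posterior Inverse-Gamma(23/3, 737/16)
obs 9: x=-7/2 → posterior Inverse-Gamma(49/6, 755/16)
obs 10: x=-6 → posterior Inverse-Gamma(26/3, 883/16)
obs 11: x=-3/4 → posterior Inverse-Gamma(55/6, 1791/32)
obs 12: x=-4 → posterior Inverse-Gamma(29/3, 1855/32)
obs 13: x=-2 → posterior Inverse-Gamma(61/6, 1855/32)
obs 14: x=-5/2 → posterior Inverse-Gamma(32/3, 1859/32)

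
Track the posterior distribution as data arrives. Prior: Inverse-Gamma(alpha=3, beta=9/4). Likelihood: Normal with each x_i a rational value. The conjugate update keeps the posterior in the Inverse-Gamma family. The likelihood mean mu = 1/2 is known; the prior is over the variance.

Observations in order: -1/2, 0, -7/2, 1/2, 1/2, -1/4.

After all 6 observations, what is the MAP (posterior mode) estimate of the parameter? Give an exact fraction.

51/32

obs 1: x=-1/2 → posterior Inverse-Gamma(7/2, 11/4)
obs 2: x=0 → posterior Inverse-Gamma(4, 23/8)
obs 3: x=-7/2 → posterior Inverse-Gamma(9/2, 87/8)
obs 4: x=1/2 → posterior Inverse-Gamma(5, 87/8)
obs 5: x=1/2 → posterior Inverse-Gamma(11/2, 87/8)
obs 6: x=-1/4 → posterior Inverse-Gamma(6, 357/32)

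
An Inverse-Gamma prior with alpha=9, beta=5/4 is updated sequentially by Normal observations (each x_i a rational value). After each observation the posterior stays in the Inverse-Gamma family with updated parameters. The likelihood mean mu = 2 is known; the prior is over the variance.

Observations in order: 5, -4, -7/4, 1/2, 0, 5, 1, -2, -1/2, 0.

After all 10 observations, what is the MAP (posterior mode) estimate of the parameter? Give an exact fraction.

obs 1: x=5 → posterior Inverse-Gamma(19/2, 23/4)
obs 2: x=-4 → posterior Inverse-Gamma(10, 95/4)
obs 3: x=-7/4 → posterior Inverse-Gamma(21/2, 985/32)
obs 4: x=1/2 → posterior Inverse-Gamma(11, 1021/32)
obs 5: x=0 → posterior Inverse-Gamma(23/2, 1085/32)
obs 6: x=5 → posterior Inverse-Gamma(12, 1229/32)
obs 7: x=1 → posterior Inverse-Gamma(25/2, 1245/32)
obs 8: x=-2 → posterior Inverse-Gamma(13, 1501/32)
obs 9: x=-1/2 → posterior Inverse-Gamma(27/2, 1601/32)
obs 10: x=0 → posterior Inverse-Gamma(14, 1665/32)

111/32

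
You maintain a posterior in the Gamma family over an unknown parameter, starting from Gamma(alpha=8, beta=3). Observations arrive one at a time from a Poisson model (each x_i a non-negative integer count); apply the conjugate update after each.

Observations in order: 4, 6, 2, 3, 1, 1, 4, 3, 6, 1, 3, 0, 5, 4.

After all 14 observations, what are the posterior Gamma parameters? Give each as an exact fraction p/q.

obs 1: x=4 → posterior Gamma(12, 4)
obs 2: x=6 → posterior Gamma(18, 5)
obs 3: x=2 → posterior Gamma(20, 6)
obs 4: x=3 → posterior Gamma(23, 7)
obs 5: x=1 → posterior Gamma(24, 8)
obs 6: x=1 → posterior Gamma(25, 9)
obs 7: x=4 → posterior Gamma(29, 10)
obs 8: x=3 → posterior Gamma(32, 11)
obs 9: x=6 → posterior Gamma(38, 12)
obs 10: x=1 → posterior Gamma(39, 13)
obs 11: x=3 → posterior Gamma(42, 14)
obs 12: x=0 → posterior Gamma(42, 15)
obs 13: x=5 → posterior Gamma(47, 16)
obs 14: x=4 → posterior Gamma(51, 17)

alpha=51, beta=17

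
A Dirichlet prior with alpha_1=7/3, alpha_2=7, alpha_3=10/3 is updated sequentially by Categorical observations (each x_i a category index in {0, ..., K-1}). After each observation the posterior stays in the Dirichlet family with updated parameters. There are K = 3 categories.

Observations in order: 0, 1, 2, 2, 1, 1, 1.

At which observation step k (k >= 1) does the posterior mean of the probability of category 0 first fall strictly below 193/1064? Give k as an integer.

k = 6

obs 1: x=0 → posterior Dirichlet(10/3, 7, 10/3)
obs 2: x=1 → posterior Dirichlet(10/3, 8, 10/3)
obs 3: x=2 → posterior Dirichlet(10/3, 8, 13/3)
obs 4: x=2 → posterior Dirichlet(10/3, 8, 16/3)
obs 5: x=1 → posterior Dirichlet(10/3, 9, 16/3)
obs 6: x=1 → posterior Dirichlet(10/3, 10, 16/3)
obs 7: x=1 → posterior Dirichlet(10/3, 11, 16/3)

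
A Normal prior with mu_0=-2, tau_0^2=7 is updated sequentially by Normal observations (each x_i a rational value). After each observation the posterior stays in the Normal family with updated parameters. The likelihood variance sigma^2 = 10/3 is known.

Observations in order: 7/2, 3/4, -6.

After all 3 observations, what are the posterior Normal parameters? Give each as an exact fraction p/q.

mu_0=-227/292, tau_0^2=70/73

obs 1: x=7/2 → posterior Normal(107/62, 70/31)
obs 2: x=3/4 → posterior Normal(277/208, 35/26)
obs 3: x=-6 → posterior Normal(-227/292, 70/73)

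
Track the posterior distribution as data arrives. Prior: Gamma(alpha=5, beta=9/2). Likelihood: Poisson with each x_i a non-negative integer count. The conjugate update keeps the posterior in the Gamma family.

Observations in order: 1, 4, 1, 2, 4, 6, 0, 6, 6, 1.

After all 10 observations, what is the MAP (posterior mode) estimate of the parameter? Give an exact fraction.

70/29

obs 1: x=1 → posterior Gamma(6, 11/2)
obs 2: x=4 → posterior Gamma(10, 13/2)
obs 3: x=1 → posterior Gamma(11, 15/2)
obs 4: x=2 → posterior Gamma(13, 17/2)
obs 5: x=4 → posterior Gamma(17, 19/2)
obs 6: x=6 → posterior Gamma(23, 21/2)
obs 7: x=0 → posterior Gamma(23, 23/2)
obs 8: x=6 → posterior Gamma(29, 25/2)
obs 9: x=6 → posterior Gamma(35, 27/2)
obs 10: x=1 → posterior Gamma(36, 29/2)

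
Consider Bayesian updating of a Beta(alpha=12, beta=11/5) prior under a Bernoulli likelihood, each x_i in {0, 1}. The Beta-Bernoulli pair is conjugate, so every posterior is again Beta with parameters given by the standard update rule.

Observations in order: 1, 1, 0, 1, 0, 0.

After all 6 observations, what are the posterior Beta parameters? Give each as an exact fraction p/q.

obs 1: x=1 → posterior Beta(13, 11/5)
obs 2: x=1 → posterior Beta(14, 11/5)
obs 3: x=0 → posterior Beta(14, 16/5)
obs 4: x=1 → posterior Beta(15, 16/5)
obs 5: x=0 → posterior Beta(15, 21/5)
obs 6: x=0 → posterior Beta(15, 26/5)

alpha=15, beta=26/5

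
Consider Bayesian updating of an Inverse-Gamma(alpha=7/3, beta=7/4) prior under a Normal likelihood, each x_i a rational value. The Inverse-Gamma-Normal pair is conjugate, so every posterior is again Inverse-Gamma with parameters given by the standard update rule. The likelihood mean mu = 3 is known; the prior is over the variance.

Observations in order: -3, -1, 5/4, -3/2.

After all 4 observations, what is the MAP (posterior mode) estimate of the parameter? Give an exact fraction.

obs 1: x=-3 → posterior Inverse-Gamma(17/6, 79/4)
obs 2: x=-1 → posterior Inverse-Gamma(10/3, 111/4)
obs 3: x=5/4 → posterior Inverse-Gamma(23/6, 937/32)
obs 4: x=-3/2 → posterior Inverse-Gamma(13/3, 1261/32)

3783/512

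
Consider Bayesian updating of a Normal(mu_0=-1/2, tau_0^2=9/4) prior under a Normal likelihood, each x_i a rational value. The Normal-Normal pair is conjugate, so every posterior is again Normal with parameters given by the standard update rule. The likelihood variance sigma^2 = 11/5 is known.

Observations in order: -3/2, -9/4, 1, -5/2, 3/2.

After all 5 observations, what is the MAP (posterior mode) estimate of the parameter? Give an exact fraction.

-763/1076

obs 1: x=-3/2 → posterior Normal(-179/178, 99/89)
obs 2: x=-9/4 → posterior Normal(-763/536, 99/134)
obs 3: x=1 → posterior Normal(-583/716, 99/179)
obs 4: x=-5/2 → posterior Normal(-1033/896, 99/224)
obs 5: x=3/2 → posterior Normal(-763/1076, 99/269)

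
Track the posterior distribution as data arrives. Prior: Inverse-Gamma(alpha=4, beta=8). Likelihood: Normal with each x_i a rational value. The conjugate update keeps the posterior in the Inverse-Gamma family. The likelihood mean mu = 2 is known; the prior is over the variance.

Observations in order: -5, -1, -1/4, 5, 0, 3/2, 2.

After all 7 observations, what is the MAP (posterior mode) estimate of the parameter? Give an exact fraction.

obs 1: x=-5 → posterior Inverse-Gamma(9/2, 65/2)
obs 2: x=-1 → posterior Inverse-Gamma(5, 37)
obs 3: x=-1/4 → posterior Inverse-Gamma(11/2, 1265/32)
obs 4: x=5 → posterior Inverse-Gamma(6, 1409/32)
obs 5: x=0 → posterior Inverse-Gamma(13/2, 1473/32)
obs 6: x=3/2 → posterior Inverse-Gamma(7, 1477/32)
obs 7: x=2 → posterior Inverse-Gamma(15/2, 1477/32)

1477/272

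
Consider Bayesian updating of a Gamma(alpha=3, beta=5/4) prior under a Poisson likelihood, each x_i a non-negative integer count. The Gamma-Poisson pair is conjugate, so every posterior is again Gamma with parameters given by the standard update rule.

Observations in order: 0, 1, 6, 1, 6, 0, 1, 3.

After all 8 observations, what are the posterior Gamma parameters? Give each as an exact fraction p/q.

alpha=21, beta=37/4

obs 1: x=0 → posterior Gamma(3, 9/4)
obs 2: x=1 → posterior Gamma(4, 13/4)
obs 3: x=6 → posterior Gamma(10, 17/4)
obs 4: x=1 → posterior Gamma(11, 21/4)
obs 5: x=6 → posterior Gamma(17, 25/4)
obs 6: x=0 → posterior Gamma(17, 29/4)
obs 7: x=1 → posterior Gamma(18, 33/4)
obs 8: x=3 → posterior Gamma(21, 37/4)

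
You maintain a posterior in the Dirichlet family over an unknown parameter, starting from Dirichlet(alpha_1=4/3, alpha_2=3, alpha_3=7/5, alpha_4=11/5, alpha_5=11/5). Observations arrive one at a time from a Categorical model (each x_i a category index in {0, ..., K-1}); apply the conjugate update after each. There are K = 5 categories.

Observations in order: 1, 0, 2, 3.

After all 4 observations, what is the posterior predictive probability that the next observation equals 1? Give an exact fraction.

15/53

obs 1: x=1 → posterior Dirichlet(4/3, 4, 7/5, 11/5, 11/5)
obs 2: x=0 → posterior Dirichlet(7/3, 4, 7/5, 11/5, 11/5)
obs 3: x=2 → posterior Dirichlet(7/3, 4, 12/5, 11/5, 11/5)
obs 4: x=3 → posterior Dirichlet(7/3, 4, 12/5, 16/5, 11/5)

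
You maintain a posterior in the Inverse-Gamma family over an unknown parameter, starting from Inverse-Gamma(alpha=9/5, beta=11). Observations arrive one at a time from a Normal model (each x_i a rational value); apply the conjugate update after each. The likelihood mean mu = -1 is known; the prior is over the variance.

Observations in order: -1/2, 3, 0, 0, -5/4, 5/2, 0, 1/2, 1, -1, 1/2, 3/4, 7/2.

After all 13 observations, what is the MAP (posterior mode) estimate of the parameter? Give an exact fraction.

obs 1: x=-1/2 → posterior Inverse-Gamma(23/10, 89/8)
obs 2: x=3 → posterior Inverse-Gamma(14/5, 153/8)
obs 3: x=0 → posterior Inverse-Gamma(33/10, 157/8)
obs 4: x=0 → posterior Inverse-Gamma(19/5, 161/8)
obs 5: x=-5/4 → posterior Inverse-Gamma(43/10, 645/32)
obs 6: x=5/2 → posterior Inverse-Gamma(24/5, 841/32)
obs 7: x=0 → posterior Inverse-Gamma(53/10, 857/32)
obs 8: x=1/2 → posterior Inverse-Gamma(29/5, 893/32)
obs 9: x=1 → posterior Inverse-Gamma(63/10, 957/32)
obs 10: x=-1 → posterior Inverse-Gamma(34/5, 957/32)
obs 11: x=1/2 → posterior Inverse-Gamma(73/10, 993/32)
obs 12: x=3/4 → posterior Inverse-Gamma(39/5, 521/16)
obs 13: x=7/2 → posterior Inverse-Gamma(83/10, 683/16)

3415/744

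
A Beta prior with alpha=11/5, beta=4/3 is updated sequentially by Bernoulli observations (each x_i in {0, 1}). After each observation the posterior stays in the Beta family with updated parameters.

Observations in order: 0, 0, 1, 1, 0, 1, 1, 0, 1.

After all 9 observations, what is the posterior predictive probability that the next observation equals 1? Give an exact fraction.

obs 1: x=0 → posterior Beta(11/5, 7/3)
obs 2: x=0 → posterior Beta(11/5, 10/3)
obs 3: x=1 → posterior Beta(16/5, 10/3)
obs 4: x=1 → posterior Beta(21/5, 10/3)
obs 5: x=0 → posterior Beta(21/5, 13/3)
obs 6: x=1 → posterior Beta(26/5, 13/3)
obs 7: x=1 → posterior Beta(31/5, 13/3)
obs 8: x=0 → posterior Beta(31/5, 16/3)
obs 9: x=1 → posterior Beta(36/5, 16/3)

27/47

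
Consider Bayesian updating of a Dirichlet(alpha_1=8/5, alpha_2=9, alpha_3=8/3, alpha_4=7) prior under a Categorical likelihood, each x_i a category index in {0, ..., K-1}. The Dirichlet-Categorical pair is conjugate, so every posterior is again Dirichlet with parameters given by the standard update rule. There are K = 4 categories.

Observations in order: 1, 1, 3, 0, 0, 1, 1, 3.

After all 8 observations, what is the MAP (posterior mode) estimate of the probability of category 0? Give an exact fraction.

3/28

obs 1: x=1 → posterior Dirichlet(8/5, 10, 8/3, 7)
obs 2: x=1 → posterior Dirichlet(8/5, 11, 8/3, 7)
obs 3: x=3 → posterior Dirichlet(8/5, 11, 8/3, 8)
obs 4: x=0 → posterior Dirichlet(13/5, 11, 8/3, 8)
obs 5: x=0 → posterior Dirichlet(18/5, 11, 8/3, 8)
obs 6: x=1 → posterior Dirichlet(18/5, 12, 8/3, 8)
obs 7: x=1 → posterior Dirichlet(18/5, 13, 8/3, 8)
obs 8: x=3 → posterior Dirichlet(18/5, 13, 8/3, 9)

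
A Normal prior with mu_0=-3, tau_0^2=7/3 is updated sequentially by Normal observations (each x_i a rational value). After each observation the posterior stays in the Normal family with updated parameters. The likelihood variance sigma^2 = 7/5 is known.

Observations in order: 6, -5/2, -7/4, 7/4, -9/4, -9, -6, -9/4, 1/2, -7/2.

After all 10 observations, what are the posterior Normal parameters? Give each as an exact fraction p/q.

mu_0=-104/53, tau_0^2=7/53

obs 1: x=6 → posterior Normal(21/8, 7/8)
obs 2: x=-5/2 → posterior Normal(17/26, 7/13)
obs 3: x=-7/4 → posterior Normal(-1/72, 7/18)
obs 4: x=7/4 → posterior Normal(17/46, 7/23)
obs 5: x=-9/4 → posterior Normal(-11/112, 1/4)
obs 6: x=-9 → posterior Normal(-191/132, 7/33)
obs 7: x=-6 → posterior Normal(-311/152, 7/38)
obs 8: x=-9/4 → posterior Normal(-89/43, 7/43)
obs 9: x=1/2 → posterior Normal(-173/96, 7/48)
obs 10: x=-7/2 → posterior Normal(-104/53, 7/53)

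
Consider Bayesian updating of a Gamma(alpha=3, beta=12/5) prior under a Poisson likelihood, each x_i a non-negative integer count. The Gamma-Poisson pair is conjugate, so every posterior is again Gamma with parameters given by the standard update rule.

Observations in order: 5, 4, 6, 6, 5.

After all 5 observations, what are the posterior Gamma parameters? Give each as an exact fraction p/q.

obs 1: x=5 → posterior Gamma(8, 17/5)
obs 2: x=4 → posterior Gamma(12, 22/5)
obs 3: x=6 → posterior Gamma(18, 27/5)
obs 4: x=6 → posterior Gamma(24, 32/5)
obs 5: x=5 → posterior Gamma(29, 37/5)

alpha=29, beta=37/5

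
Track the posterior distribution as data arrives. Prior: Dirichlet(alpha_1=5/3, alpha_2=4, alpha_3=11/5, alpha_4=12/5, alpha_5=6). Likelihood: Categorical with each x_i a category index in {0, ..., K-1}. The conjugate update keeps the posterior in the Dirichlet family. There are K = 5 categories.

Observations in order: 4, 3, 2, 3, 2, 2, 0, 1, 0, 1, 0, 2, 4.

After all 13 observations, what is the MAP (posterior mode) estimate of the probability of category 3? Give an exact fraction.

51/364

obs 1: x=4 → posterior Dirichlet(5/3, 4, 11/5, 12/5, 7)
obs 2: x=3 → posterior Dirichlet(5/3, 4, 11/5, 17/5, 7)
obs 3: x=2 → posterior Dirichlet(5/3, 4, 16/5, 17/5, 7)
obs 4: x=3 → posterior Dirichlet(5/3, 4, 16/5, 22/5, 7)
obs 5: x=2 → posterior Dirichlet(5/3, 4, 21/5, 22/5, 7)
obs 6: x=2 → posterior Dirichlet(5/3, 4, 26/5, 22/5, 7)
obs 7: x=0 → posterior Dirichlet(8/3, 4, 26/5, 22/5, 7)
obs 8: x=1 → posterior Dirichlet(8/3, 5, 26/5, 22/5, 7)
obs 9: x=0 → posterior Dirichlet(11/3, 5, 26/5, 22/5, 7)
obs 10: x=1 → posterior Dirichlet(11/3, 6, 26/5, 22/5, 7)
obs 11: x=0 → posterior Dirichlet(14/3, 6, 26/5, 22/5, 7)
obs 12: x=2 → posterior Dirichlet(14/3, 6, 31/5, 22/5, 7)
obs 13: x=4 → posterior Dirichlet(14/3, 6, 31/5, 22/5, 8)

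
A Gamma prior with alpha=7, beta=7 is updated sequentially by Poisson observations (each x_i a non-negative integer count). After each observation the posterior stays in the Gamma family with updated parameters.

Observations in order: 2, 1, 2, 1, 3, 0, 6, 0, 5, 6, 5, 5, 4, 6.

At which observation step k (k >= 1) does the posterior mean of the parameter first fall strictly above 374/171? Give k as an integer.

k = 12

obs 1: x=2 → posterior Gamma(9, 8)
obs 2: x=1 → posterior Gamma(10, 9)
obs 3: x=2 → posterior Gamma(12, 10)
obs 4: x=1 → posterior Gamma(13, 11)
obs 5: x=3 → posterior Gamma(16, 12)
obs 6: x=0 → posterior Gamma(16, 13)
obs 7: x=6 → posterior Gamma(22, 14)
obs 8: x=0 → posterior Gamma(22, 15)
obs 9: x=5 → posterior Gamma(27, 16)
obs 10: x=6 → posterior Gamma(33, 17)
obs 11: x=5 → posterior Gamma(38, 18)
obs 12: x=5 → posterior Gamma(43, 19)
obs 13: x=4 → posterior Gamma(47, 20)
obs 14: x=6 → posterior Gamma(53, 21)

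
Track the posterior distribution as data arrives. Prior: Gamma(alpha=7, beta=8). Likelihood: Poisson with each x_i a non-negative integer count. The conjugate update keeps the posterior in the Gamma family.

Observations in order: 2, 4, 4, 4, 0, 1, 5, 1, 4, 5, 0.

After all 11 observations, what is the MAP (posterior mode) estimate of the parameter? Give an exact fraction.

obs 1: x=2 → posterior Gamma(9, 9)
obs 2: x=4 → posterior Gamma(13, 10)
obs 3: x=4 → posterior Gamma(17, 11)
obs 4: x=4 → posterior Gamma(21, 12)
obs 5: x=0 → posterior Gamma(21, 13)
obs 6: x=1 → posterior Gamma(22, 14)
obs 7: x=5 → posterior Gamma(27, 15)
obs 8: x=1 → posterior Gamma(28, 16)
obs 9: x=4 → posterior Gamma(32, 17)
obs 10: x=5 → posterior Gamma(37, 18)
obs 11: x=0 → posterior Gamma(37, 19)

36/19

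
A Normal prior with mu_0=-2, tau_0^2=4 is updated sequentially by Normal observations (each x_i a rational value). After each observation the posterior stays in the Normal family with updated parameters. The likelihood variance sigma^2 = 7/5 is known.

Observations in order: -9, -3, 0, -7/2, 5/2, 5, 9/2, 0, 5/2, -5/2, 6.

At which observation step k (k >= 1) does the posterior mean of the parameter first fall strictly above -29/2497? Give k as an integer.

obs 1: x=-9 → posterior Normal(-194/27, 28/27)
obs 2: x=-3 → posterior Normal(-254/47, 28/47)
obs 3: x=0 → posterior Normal(-254/67, 28/67)
obs 4: x=-7/2 → posterior Normal(-108/29, 28/87)
obs 5: x=5/2 → posterior Normal(-274/107, 28/107)
obs 6: x=5 → posterior Normal(-174/127, 28/127)
obs 7: x=9/2 → posterior Normal(-4/7, 4/21)
obs 8: x=0 → posterior Normal(-84/167, 28/167)
obs 9: x=5/2 → posterior Normal(-2/11, 28/187)
obs 10: x=-5/2 → posterior Normal(-28/69, 28/207)
obs 11: x=6 → posterior Normal(36/227, 28/227)

k = 11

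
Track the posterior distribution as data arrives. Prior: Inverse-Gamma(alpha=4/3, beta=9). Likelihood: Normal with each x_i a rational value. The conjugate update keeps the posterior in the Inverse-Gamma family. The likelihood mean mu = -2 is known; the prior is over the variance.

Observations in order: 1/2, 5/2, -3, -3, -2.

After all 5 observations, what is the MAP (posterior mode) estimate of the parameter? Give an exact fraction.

279/58

obs 1: x=1/2 → posterior Inverse-Gamma(11/6, 97/8)
obs 2: x=5/2 → posterior Inverse-Gamma(7/3, 89/4)
obs 3: x=-3 → posterior Inverse-Gamma(17/6, 91/4)
obs 4: x=-3 → posterior Inverse-Gamma(10/3, 93/4)
obs 5: x=-2 → posterior Inverse-Gamma(23/6, 93/4)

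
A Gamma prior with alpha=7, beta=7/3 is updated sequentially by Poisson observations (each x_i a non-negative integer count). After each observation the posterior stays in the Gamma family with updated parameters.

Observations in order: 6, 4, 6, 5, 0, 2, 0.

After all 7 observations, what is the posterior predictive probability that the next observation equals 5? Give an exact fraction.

obs 1: x=6 → posterior Gamma(13, 10/3)
obs 2: x=4 → posterior Gamma(17, 13/3)
obs 3: x=6 → posterior Gamma(23, 16/3)
obs 4: x=5 → posterior Gamma(28, 19/3)
obs 5: x=0 → posterior Gamma(28, 22/3)
obs 6: x=2 → posterior Gamma(30, 25/3)
obs 7: x=0 → posterior Gamma(30, 28/3)

56680028216584691519522457510524860096581344428032/508507766528375922442969666478706045897328683433921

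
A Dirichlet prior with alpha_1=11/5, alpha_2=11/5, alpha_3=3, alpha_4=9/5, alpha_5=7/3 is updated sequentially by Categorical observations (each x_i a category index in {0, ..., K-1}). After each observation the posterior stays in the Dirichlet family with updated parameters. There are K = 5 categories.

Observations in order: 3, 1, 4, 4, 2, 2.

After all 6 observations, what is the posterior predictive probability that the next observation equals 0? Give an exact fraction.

obs 1: x=3 → posterior Dirichlet(11/5, 11/5, 3, 14/5, 7/3)
obs 2: x=1 → posterior Dirichlet(11/5, 16/5, 3, 14/5, 7/3)
obs 3: x=4 → posterior Dirichlet(11/5, 16/5, 3, 14/5, 10/3)
obs 4: x=4 → posterior Dirichlet(11/5, 16/5, 3, 14/5, 13/3)
obs 5: x=2 → posterior Dirichlet(11/5, 16/5, 4, 14/5, 13/3)
obs 6: x=2 → posterior Dirichlet(11/5, 16/5, 5, 14/5, 13/3)

33/263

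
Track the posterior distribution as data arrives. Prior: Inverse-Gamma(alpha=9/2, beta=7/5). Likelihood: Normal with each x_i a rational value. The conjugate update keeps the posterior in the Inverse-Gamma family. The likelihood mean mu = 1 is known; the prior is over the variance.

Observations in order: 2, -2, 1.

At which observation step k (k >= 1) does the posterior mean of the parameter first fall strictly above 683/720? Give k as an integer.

obs 1: x=2 → posterior Inverse-Gamma(5, 19/10)
obs 2: x=-2 → posterior Inverse-Gamma(11/2, 32/5)
obs 3: x=1 → posterior Inverse-Gamma(6, 32/5)

k = 2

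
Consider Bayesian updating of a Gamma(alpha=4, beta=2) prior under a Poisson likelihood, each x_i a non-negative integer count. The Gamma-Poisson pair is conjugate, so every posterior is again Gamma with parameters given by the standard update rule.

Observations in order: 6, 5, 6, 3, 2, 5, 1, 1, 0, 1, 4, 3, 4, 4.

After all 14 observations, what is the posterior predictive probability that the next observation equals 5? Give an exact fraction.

obs 1: x=6 → posterior Gamma(10, 3)
obs 2: x=5 → posterior Gamma(15, 4)
obs 3: x=6 → posterior Gamma(21, 5)
obs 4: x=3 → posterior Gamma(24, 6)
obs 5: x=2 → posterior Gamma(26, 7)
obs 6: x=5 → posterior Gamma(31, 8)
obs 7: x=1 → posterior Gamma(32, 9)
obs 8: x=1 → posterior Gamma(33, 10)
obs 9: x=0 → posterior Gamma(33, 11)
obs 10: x=1 → posterior Gamma(34, 12)
obs 11: x=4 → posterior Gamma(38, 13)
obs 12: x=3 → posterior Gamma(41, 14)
obs 13: x=4 → posterior Gamma(45, 15)
obs 14: x=4 → posterior Gamma(49, 16)

16953698535071178341428806937353122069922529772844021535190548480/163603591417037318704628544709931149045668299921272999257668224337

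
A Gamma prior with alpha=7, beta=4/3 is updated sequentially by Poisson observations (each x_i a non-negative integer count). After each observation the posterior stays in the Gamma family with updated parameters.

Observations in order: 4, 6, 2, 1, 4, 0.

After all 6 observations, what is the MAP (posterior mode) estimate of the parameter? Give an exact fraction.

obs 1: x=4 → posterior Gamma(11, 7/3)
obs 2: x=6 → posterior Gamma(17, 10/3)
obs 3: x=2 → posterior Gamma(19, 13/3)
obs 4: x=1 → posterior Gamma(20, 16/3)
obs 5: x=4 → posterior Gamma(24, 19/3)
obs 6: x=0 → posterior Gamma(24, 22/3)

69/22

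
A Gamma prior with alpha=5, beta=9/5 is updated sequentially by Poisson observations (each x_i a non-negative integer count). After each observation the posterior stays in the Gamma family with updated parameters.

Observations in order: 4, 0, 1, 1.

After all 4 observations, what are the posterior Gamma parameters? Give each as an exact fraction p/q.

obs 1: x=4 → posterior Gamma(9, 14/5)
obs 2: x=0 → posterior Gamma(9, 19/5)
obs 3: x=1 → posterior Gamma(10, 24/5)
obs 4: x=1 → posterior Gamma(11, 29/5)

alpha=11, beta=29/5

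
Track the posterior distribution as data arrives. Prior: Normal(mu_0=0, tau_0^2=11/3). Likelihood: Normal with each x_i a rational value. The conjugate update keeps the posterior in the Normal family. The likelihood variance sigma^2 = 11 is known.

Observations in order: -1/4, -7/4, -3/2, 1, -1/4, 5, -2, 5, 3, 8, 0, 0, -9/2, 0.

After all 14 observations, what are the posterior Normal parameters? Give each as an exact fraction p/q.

obs 1: x=-1/4 → posterior Normal(-1/16, 11/4)
obs 2: x=-7/4 → posterior Normal(-2/5, 11/5)
obs 3: x=-3/2 → posterior Normal(-7/12, 11/6)
obs 4: x=1 → posterior Normal(-5/14, 11/7)
obs 5: x=-1/4 → posterior Normal(-11/32, 11/8)
obs 6: x=5 → posterior Normal(1/4, 11/9)
obs 7: x=-2 → posterior Normal(1/40, 11/10)
obs 8: x=5 → posterior Normal(21/44, 1)
obs 9: x=3 → posterior Normal(11/16, 11/12)
obs 10: x=8 → posterior Normal(5/4, 11/13)
obs 11: x=0 → posterior Normal(65/56, 11/14)
obs 12: x=0 → posterior Normal(13/12, 11/15)
obs 13: x=-9/2 → posterior Normal(47/64, 11/16)
obs 14: x=0 → posterior Normal(47/68, 11/17)

mu_0=47/68, tau_0^2=11/17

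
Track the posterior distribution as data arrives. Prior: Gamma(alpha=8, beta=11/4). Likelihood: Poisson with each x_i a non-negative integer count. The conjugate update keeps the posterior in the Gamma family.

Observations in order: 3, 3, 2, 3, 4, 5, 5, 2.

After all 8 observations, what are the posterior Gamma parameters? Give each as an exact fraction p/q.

alpha=35, beta=43/4

obs 1: x=3 → posterior Gamma(11, 15/4)
obs 2: x=3 → posterior Gamma(14, 19/4)
obs 3: x=2 → posterior Gamma(16, 23/4)
obs 4: x=3 → posterior Gamma(19, 27/4)
obs 5: x=4 → posterior Gamma(23, 31/4)
obs 6: x=5 → posterior Gamma(28, 35/4)
obs 7: x=5 → posterior Gamma(33, 39/4)
obs 8: x=2 → posterior Gamma(35, 43/4)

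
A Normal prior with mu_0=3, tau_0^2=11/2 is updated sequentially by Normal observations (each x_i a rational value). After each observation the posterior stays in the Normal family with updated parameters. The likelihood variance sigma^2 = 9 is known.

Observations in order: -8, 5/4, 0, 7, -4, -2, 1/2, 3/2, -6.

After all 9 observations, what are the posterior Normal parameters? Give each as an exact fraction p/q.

mu_0=-71/156, tau_0^2=11/13

obs 1: x=-8 → posterior Normal(-34/29, 99/29)
obs 2: x=5/4 → posterior Normal(-81/160, 99/40)
obs 3: x=0 → posterior Normal(-27/68, 33/17)
obs 4: x=7 → posterior Normal(227/248, 99/62)
obs 5: x=-4 → posterior Normal(51/292, 99/73)
obs 6: x=-2 → posterior Normal(-37/336, 33/28)
obs 7: x=1/2 → posterior Normal(-3/76, 99/95)
obs 8: x=3/2 → posterior Normal(51/424, 99/106)
obs 9: x=-6 → posterior Normal(-71/156, 11/13)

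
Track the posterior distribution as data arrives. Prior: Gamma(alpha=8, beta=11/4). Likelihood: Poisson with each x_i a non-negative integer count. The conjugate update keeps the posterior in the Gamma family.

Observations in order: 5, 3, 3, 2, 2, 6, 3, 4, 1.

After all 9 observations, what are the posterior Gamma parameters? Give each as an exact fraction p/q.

alpha=37, beta=47/4

obs 1: x=5 → posterior Gamma(13, 15/4)
obs 2: x=3 → posterior Gamma(16, 19/4)
obs 3: x=3 → posterior Gamma(19, 23/4)
obs 4: x=2 → posterior Gamma(21, 27/4)
obs 5: x=2 → posterior Gamma(23, 31/4)
obs 6: x=6 → posterior Gamma(29, 35/4)
obs 7: x=3 → posterior Gamma(32, 39/4)
obs 8: x=4 → posterior Gamma(36, 43/4)
obs 9: x=1 → posterior Gamma(37, 47/4)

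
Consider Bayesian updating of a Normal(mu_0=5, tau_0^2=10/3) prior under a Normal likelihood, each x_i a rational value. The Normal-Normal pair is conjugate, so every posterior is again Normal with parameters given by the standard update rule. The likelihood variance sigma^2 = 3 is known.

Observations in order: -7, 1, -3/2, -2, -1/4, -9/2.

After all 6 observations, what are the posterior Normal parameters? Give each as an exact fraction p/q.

obs 1: x=-7 → posterior Normal(-25/19, 30/19)
obs 2: x=1 → posterior Normal(-15/29, 30/29)
obs 3: x=-3/2 → posterior Normal(-10/13, 10/13)
obs 4: x=-2 → posterior Normal(-50/49, 30/49)
obs 5: x=-1/4 → posterior Normal(-105/118, 30/59)
obs 6: x=-9/2 → posterior Normal(-65/46, 10/23)

mu_0=-65/46, tau_0^2=10/23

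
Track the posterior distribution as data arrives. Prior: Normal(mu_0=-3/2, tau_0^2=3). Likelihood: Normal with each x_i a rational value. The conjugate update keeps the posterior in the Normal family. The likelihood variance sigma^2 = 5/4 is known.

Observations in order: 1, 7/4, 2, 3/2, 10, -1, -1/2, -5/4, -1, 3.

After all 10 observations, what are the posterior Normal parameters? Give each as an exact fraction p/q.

mu_0=357/250, tau_0^2=3/25

obs 1: x=1 → posterior Normal(9/34, 15/17)
obs 2: x=7/4 → posterior Normal(51/58, 15/29)
obs 3: x=2 → posterior Normal(99/82, 15/41)
obs 4: x=3/2 → posterior Normal(135/106, 15/53)
obs 5: x=10 → posterior Normal(75/26, 3/13)
obs 6: x=-1 → posterior Normal(351/154, 15/77)
obs 7: x=-1/2 → posterior Normal(339/178, 15/89)
obs 8: x=-5/4 → posterior Normal(309/202, 15/101)
obs 9: x=-1 → posterior Normal(285/226, 15/113)
obs 10: x=3 → posterior Normal(357/250, 3/25)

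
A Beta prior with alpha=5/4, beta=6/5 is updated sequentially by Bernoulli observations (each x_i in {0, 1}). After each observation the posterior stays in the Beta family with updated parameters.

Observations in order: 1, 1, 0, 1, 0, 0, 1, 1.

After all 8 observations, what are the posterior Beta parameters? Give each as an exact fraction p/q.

obs 1: x=1 → posterior Beta(9/4, 6/5)
obs 2: x=1 → posterior Beta(13/4, 6/5)
obs 3: x=0 → posterior Beta(13/4, 11/5)
obs 4: x=1 → posterior Beta(17/4, 11/5)
obs 5: x=0 → posterior Beta(17/4, 16/5)
obs 6: x=0 → posterior Beta(17/4, 21/5)
obs 7: x=1 → posterior Beta(21/4, 21/5)
obs 8: x=1 → posterior Beta(25/4, 21/5)

alpha=25/4, beta=21/5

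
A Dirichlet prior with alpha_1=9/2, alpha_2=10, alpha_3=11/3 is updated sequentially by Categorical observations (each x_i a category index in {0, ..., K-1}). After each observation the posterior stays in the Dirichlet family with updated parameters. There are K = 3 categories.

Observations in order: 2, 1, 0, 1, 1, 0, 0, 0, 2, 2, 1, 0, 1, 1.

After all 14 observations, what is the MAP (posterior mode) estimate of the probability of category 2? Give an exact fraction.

obs 1: x=2 → posterior Dirichlet(9/2, 10, 14/3)
obs 2: x=1 → posterior Dirichlet(9/2, 11, 14/3)
obs 3: x=0 → posterior Dirichlet(11/2, 11, 14/3)
obs 4: x=1 → posterior Dirichlet(11/2, 12, 14/3)
obs 5: x=1 → posterior Dirichlet(11/2, 13, 14/3)
obs 6: x=0 → posterior Dirichlet(13/2, 13, 14/3)
obs 7: x=0 → posterior Dirichlet(15/2, 13, 14/3)
obs 8: x=0 → posterior Dirichlet(17/2, 13, 14/3)
obs 9: x=2 → posterior Dirichlet(17/2, 13, 17/3)
obs 10: x=2 → posterior Dirichlet(17/2, 13, 20/3)
obs 11: x=1 → posterior Dirichlet(17/2, 14, 20/3)
obs 12: x=0 → posterior Dirichlet(19/2, 14, 20/3)
obs 13: x=1 → posterior Dirichlet(19/2, 15, 20/3)
obs 14: x=1 → posterior Dirichlet(19/2, 16, 20/3)

34/175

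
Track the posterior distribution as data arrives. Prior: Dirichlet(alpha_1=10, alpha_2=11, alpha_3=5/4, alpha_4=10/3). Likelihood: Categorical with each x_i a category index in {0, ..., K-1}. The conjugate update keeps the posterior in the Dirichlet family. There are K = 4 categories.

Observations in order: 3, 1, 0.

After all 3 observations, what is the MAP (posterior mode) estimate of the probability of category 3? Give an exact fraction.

obs 1: x=3 → posterior Dirichlet(10, 11, 5/4, 13/3)
obs 2: x=1 → posterior Dirichlet(10, 12, 5/4, 13/3)
obs 3: x=0 → posterior Dirichlet(11, 12, 5/4, 13/3)

8/59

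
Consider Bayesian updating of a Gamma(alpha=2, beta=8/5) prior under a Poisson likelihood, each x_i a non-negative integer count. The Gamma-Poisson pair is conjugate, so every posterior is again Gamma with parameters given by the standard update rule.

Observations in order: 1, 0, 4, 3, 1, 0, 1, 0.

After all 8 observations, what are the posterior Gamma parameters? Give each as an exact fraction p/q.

obs 1: x=1 → posterior Gamma(3, 13/5)
obs 2: x=0 → posterior Gamma(3, 18/5)
obs 3: x=4 → posterior Gamma(7, 23/5)
obs 4: x=3 → posterior Gamma(10, 28/5)
obs 5: x=1 → posterior Gamma(11, 33/5)
obs 6: x=0 → posterior Gamma(11, 38/5)
obs 7: x=1 → posterior Gamma(12, 43/5)
obs 8: x=0 → posterior Gamma(12, 48/5)

alpha=12, beta=48/5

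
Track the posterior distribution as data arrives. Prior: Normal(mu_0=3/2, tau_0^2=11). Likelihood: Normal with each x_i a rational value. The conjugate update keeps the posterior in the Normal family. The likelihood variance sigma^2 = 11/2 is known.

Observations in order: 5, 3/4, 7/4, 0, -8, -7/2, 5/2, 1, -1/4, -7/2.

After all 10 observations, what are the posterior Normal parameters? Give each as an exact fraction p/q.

obs 1: x=5 → posterior Normal(23/6, 11/3)
obs 2: x=3/4 → posterior Normal(13/5, 11/5)
obs 3: x=7/4 → posterior Normal(33/14, 11/7)
obs 4: x=0 → posterior Normal(11/6, 11/9)
obs 5: x=-8 → posterior Normal(1/22, 1)
obs 6: x=-7/2 → posterior Normal(-1/2, 11/13)
obs 7: x=5/2 → posterior Normal(-1/10, 11/15)
obs 8: x=1 → posterior Normal(1/34, 11/17)
obs 9: x=-1/4 → posterior Normal(0, 11/19)
obs 10: x=-7/2 → posterior Normal(-1/3, 11/21)

mu_0=-1/3, tau_0^2=11/21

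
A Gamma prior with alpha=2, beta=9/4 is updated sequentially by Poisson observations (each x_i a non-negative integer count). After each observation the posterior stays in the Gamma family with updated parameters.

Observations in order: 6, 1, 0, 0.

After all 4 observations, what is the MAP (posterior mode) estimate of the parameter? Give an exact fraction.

obs 1: x=6 → posterior Gamma(8, 13/4)
obs 2: x=1 → posterior Gamma(9, 17/4)
obs 3: x=0 → posterior Gamma(9, 21/4)
obs 4: x=0 → posterior Gamma(9, 25/4)

32/25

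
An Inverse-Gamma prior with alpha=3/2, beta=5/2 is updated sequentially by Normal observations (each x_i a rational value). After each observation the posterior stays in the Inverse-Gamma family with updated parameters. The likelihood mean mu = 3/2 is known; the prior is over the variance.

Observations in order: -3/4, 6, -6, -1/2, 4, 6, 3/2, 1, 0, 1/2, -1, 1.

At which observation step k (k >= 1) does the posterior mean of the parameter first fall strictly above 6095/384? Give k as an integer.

k = 3

obs 1: x=-3/4 → posterior Inverse-Gamma(2, 161/32)
obs 2: x=6 → posterior Inverse-Gamma(5/2, 485/32)
obs 3: x=-6 → posterior Inverse-Gamma(3, 1385/32)
obs 4: x=-1/2 → posterior Inverse-Gamma(7/2, 1449/32)
obs 5: x=4 → posterior Inverse-Gamma(4, 1549/32)
obs 6: x=6 → posterior Inverse-Gamma(9/2, 1873/32)
obs 7: x=3/2 → posterior Inverse-Gamma(5, 1873/32)
obs 8: x=1 → posterior Inverse-Gamma(11/2, 1877/32)
obs 9: x=0 → posterior Inverse-Gamma(6, 1913/32)
obs 10: x=1/2 → posterior Inverse-Gamma(13/2, 1929/32)
obs 11: x=-1 → posterior Inverse-Gamma(7, 2029/32)
obs 12: x=1 → posterior Inverse-Gamma(15/2, 2033/32)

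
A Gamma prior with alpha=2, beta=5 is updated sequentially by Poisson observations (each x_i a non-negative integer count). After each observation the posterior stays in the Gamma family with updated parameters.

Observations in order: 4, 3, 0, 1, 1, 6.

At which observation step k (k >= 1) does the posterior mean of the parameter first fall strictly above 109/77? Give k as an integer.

obs 1: x=4 → posterior Gamma(6, 6)
obs 2: x=3 → posterior Gamma(9, 7)
obs 3: x=0 → posterior Gamma(9, 8)
obs 4: x=1 → posterior Gamma(10, 9)
obs 5: x=1 → posterior Gamma(11, 10)
obs 6: x=6 → posterior Gamma(17, 11)

k = 6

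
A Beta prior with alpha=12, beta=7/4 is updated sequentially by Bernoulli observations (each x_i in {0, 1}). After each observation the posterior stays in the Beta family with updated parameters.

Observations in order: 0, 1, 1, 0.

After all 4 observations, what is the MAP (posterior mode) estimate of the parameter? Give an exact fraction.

obs 1: x=0 → posterior Beta(12, 11/4)
obs 2: x=1 → posterior Beta(13, 11/4)
obs 3: x=1 → posterior Beta(14, 11/4)
obs 4: x=0 → posterior Beta(14, 15/4)

52/63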